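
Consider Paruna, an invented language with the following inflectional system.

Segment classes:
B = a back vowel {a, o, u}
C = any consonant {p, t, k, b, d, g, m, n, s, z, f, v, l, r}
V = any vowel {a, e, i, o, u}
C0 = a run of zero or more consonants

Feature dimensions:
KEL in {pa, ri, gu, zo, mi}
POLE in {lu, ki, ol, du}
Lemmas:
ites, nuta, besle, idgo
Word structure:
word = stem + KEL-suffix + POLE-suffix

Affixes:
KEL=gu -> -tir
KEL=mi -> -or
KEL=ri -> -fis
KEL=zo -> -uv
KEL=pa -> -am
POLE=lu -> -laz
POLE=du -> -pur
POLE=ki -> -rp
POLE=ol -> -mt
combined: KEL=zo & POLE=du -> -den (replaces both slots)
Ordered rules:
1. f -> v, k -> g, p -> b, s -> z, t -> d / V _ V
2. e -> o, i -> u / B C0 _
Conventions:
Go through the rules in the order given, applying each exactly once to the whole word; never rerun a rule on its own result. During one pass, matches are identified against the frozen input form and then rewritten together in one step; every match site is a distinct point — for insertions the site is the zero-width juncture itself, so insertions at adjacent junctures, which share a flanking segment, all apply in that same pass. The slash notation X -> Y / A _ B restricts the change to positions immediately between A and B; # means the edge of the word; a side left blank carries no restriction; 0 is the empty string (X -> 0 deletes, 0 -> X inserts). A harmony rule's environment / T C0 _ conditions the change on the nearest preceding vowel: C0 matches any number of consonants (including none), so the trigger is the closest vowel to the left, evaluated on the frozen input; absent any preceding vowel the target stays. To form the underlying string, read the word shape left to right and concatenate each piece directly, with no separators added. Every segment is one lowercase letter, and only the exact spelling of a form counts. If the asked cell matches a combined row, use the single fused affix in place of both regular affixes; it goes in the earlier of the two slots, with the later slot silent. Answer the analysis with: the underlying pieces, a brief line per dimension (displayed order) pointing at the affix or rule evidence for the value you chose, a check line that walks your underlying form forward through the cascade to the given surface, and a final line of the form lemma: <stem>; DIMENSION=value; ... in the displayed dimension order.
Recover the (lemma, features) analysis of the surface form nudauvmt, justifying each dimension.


underlying: nuta-uv-mt
KEL=zo - signalled by the affix -uv
POLE=ol - signalled by the affix -mt
check: nutauvmt -> nudauvmt -> nudauvmt
lemma: nuta; KEL=zo; POLE=ol


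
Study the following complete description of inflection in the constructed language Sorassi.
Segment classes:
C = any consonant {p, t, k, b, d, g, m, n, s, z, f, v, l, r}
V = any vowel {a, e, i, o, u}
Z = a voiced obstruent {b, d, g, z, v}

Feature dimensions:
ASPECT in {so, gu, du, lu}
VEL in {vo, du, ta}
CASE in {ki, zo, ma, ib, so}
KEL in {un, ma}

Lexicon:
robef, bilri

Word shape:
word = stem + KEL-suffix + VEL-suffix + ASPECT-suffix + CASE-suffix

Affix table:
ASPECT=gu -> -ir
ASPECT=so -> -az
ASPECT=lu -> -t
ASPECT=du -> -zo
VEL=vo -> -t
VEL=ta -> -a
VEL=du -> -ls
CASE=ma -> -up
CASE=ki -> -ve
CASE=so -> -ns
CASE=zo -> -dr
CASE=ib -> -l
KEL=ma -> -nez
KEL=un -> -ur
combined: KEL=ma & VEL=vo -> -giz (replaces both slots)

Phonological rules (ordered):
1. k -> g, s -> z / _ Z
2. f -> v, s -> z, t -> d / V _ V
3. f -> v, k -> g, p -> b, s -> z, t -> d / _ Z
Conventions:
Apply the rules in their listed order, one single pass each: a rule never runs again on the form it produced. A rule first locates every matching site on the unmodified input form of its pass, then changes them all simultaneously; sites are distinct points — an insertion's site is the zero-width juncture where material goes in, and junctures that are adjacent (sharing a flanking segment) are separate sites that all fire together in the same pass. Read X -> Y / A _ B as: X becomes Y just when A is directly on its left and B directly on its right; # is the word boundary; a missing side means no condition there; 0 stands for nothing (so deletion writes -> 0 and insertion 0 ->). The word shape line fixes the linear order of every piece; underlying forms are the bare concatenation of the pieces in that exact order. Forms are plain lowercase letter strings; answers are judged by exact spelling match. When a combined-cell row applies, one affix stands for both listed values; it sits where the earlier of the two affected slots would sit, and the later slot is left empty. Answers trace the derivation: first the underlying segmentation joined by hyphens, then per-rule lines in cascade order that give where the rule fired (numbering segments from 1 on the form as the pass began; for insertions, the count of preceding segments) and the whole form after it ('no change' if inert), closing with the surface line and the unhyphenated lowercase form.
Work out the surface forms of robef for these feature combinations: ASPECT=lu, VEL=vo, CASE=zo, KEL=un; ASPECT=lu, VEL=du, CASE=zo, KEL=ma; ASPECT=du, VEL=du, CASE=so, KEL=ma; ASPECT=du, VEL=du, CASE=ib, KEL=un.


cell ASPECT=lu, VEL=vo, CASE=zo, KEL=un:
underlying: robef-ur-t-t-dr
1. k -> g, s -> z / _ Z: no change
2. f -> v, s -> z, t -> d / V _ V: fires at position(s) 5: robevurttdr
3. f -> v, k -> g, p -> b, s -> z, t -> d / _ Z: fires at position(s) 9: robevurtddr
surface: robevurtddr

cell ASPECT=lu, VEL=du, CASE=zo, KEL=ma:
underlying: robef-nez-ls-t-dr
1. k -> g, s -> z / _ Z: no change
2. f -> v, s -> z, t -> d / V _ V: no change
3. f -> v, k -> g, p -> b, s -> z, t -> d / _ Z: fires at position(s) 11: robefnezlsddr
surface: robefnezlsddr

cell ASPECT=du, VEL=du, CASE=so, KEL=ma:
underlying: robef-nez-ls-zo-ns
1. k -> g, s -> z / _ Z: fires at position(s) 10: robefnezlzzons
2. f -> v, s -> z, t -> d / V _ V: no change
3. f -> v, k -> g, p -> b, s -> z, t -> d / _ Z: no change
surface: robefnezlzzons

cell ASPECT=du, VEL=du, CASE=ib, KEL=un:
underlying: robef-ur-ls-zo-l
1. k -> g, s -> z / _ Z: fires at position(s) 9: robefurlzzol
2. f -> v, s -> z, t -> d / V _ V: fires at position(s) 5: robevurlzzol
3. f -> v, k -> g, p -> b, s -> z, t -> d / _ Z: no change
surface: robevurlzzol


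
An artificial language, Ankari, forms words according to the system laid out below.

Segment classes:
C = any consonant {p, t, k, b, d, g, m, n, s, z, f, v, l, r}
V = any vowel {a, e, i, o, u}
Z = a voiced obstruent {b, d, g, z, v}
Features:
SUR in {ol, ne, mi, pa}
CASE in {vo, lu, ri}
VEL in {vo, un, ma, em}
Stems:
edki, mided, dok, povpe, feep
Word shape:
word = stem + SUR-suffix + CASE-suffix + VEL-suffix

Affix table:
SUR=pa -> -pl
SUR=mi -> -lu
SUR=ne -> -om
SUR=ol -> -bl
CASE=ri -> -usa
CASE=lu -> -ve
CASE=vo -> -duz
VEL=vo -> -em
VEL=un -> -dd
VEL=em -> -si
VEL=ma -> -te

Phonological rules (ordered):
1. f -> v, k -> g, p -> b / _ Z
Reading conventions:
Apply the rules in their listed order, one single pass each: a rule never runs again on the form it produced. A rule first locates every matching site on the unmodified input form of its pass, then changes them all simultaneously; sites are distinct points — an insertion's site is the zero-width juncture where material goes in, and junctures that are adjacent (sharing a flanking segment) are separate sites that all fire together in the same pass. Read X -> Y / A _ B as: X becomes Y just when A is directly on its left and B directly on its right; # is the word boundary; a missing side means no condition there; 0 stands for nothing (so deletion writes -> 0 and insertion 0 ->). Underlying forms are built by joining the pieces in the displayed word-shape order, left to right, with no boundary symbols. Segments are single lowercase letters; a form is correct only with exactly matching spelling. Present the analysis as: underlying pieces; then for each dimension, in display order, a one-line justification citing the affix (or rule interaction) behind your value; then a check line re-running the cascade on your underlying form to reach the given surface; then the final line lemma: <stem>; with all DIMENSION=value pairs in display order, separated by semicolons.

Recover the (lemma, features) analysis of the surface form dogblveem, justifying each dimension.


underlying: dok-bl-ve-em
SUR=ol - signalled by the affix -bl
CASE=lu - signalled by the affix -ve
VEL=vo - signalled by the affix -em
check: dokblveem -> dogblveem
lemma: dok; SUR=ol; CASE=lu; VEL=vo


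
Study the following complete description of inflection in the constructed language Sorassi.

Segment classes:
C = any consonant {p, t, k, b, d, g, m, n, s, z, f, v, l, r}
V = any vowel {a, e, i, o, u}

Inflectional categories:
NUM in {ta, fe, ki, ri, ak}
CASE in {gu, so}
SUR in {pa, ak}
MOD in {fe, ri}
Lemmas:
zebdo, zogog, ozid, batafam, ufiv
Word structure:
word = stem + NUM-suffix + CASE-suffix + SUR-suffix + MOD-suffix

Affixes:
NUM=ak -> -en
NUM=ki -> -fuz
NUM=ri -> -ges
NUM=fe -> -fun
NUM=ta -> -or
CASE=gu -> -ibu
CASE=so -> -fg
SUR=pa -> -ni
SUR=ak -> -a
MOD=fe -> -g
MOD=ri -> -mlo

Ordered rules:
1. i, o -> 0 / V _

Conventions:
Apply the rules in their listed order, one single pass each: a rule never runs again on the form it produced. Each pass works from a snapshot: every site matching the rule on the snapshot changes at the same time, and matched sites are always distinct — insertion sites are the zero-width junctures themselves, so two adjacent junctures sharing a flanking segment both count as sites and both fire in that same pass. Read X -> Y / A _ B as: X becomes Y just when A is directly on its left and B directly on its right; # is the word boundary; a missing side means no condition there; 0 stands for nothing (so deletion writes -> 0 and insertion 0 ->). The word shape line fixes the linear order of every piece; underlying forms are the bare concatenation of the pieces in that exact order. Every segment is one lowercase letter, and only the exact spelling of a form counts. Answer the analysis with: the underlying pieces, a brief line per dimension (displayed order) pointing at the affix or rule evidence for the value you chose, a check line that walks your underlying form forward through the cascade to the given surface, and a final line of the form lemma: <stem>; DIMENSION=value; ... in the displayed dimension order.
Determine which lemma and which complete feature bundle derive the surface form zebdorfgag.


underlying: zebdo-or-fg-a-g
NUM=ta - signalled by the affix -or
CASE=so - signalled by the affix -fg
SUR=ak - signalled by the affix -a
MOD=fe - signalled by the affix -g
check: zebdoorfgag -> zebdorfgag
lemma: zebdo; NUM=ta; CASE=so; SUR=ak; MOD=fe


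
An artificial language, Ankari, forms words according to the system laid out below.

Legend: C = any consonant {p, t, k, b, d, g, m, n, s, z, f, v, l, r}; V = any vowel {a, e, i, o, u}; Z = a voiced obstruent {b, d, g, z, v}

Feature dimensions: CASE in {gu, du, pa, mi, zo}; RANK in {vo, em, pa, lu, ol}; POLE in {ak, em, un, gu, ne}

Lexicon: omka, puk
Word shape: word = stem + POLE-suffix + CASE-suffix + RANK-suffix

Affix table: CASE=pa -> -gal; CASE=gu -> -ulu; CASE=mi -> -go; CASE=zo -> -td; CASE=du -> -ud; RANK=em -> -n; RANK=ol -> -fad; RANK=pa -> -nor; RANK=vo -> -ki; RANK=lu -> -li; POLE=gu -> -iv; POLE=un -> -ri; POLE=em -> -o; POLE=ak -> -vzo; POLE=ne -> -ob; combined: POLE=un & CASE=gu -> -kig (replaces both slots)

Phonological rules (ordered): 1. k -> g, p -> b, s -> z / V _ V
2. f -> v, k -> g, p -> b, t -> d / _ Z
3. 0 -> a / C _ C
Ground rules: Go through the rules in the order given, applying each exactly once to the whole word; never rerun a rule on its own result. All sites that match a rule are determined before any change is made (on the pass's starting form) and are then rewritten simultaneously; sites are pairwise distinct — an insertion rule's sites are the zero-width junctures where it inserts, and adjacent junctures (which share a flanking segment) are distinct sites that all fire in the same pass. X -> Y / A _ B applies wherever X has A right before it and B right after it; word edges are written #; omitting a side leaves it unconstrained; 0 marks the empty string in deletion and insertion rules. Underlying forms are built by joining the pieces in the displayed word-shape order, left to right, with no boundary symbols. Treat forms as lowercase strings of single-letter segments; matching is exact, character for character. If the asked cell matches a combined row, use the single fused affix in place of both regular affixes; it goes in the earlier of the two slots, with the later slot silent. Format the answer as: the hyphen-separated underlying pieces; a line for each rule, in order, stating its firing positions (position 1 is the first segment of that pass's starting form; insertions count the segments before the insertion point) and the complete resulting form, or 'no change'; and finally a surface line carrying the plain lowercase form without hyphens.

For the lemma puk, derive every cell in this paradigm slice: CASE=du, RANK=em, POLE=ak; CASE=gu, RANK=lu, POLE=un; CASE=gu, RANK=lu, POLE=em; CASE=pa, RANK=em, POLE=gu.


cell CASE=du, RANK=em, POLE=ak:
underlying: puk-vzo-ud-n
1. k -> g, p -> b, s -> z / V _ V: no change
2. f -> v, k -> g, p -> b, t -> d / _ Z: fires at position(s) 3: pugvzoudn
3. 0 -> a / C _ C: inserts after position(s) 3, 4, 8: pugavazoudan
surface: pugavazoudan

cell CASE=gu, RANK=lu, POLE=un:
underlying: puk-kig-li
1. k -> g, p -> b, s -> z / V _ V: no change
2. f -> v, k -> g, p -> b, t -> d / _ Z: no change
3. 0 -> a / C _ C: inserts after position(s) 3, 6: pukakigali
surface: pukakigali

cell CASE=gu, RANK=lu, POLE=em:
underlying: puk-o-ulu-li
1. k -> g, p -> b, s -> z / V _ V: fires at position(s) 3: pugoululi
2. f -> v, k -> g, p -> b, t -> d / _ Z: no change
3. 0 -> a / C _ C: no change
surface: pugoululi

cell CASE=pa, RANK=em, POLE=gu:
underlying: puk-iv-gal-n
1. k -> g, p -> b, s -> z / V _ V: fires at position(s) 3: pugivgaln
2. f -> v, k -> g, p -> b, t -> d / _ Z: no change
3. 0 -> a / C _ C: inserts after position(s) 5, 8: pugivagalan
surface: pugivagalan


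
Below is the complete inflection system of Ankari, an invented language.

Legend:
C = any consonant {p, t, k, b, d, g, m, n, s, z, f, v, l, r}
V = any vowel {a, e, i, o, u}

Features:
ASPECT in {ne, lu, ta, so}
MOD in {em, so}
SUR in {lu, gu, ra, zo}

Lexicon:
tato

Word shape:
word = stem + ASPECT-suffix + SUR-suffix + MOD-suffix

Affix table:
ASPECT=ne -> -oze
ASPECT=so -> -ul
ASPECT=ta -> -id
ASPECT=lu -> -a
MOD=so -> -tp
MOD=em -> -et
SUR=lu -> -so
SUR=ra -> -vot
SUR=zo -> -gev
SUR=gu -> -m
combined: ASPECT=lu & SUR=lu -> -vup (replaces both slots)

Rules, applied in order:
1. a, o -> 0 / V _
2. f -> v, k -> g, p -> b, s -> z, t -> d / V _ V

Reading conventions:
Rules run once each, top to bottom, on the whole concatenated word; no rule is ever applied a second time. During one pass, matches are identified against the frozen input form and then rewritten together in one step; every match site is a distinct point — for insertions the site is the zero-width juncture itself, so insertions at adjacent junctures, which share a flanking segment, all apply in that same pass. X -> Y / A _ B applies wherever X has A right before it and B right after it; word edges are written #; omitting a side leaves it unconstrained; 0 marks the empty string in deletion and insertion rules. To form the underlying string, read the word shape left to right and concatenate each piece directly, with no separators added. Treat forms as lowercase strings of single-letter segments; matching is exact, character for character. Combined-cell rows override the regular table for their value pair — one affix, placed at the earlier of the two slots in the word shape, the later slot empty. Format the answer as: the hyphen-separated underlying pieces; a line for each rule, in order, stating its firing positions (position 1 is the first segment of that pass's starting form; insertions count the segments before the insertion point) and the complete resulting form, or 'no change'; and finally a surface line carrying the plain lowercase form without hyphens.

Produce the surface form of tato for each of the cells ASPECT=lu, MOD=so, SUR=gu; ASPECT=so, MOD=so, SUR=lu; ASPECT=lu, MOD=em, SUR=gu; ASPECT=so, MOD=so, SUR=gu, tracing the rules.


cell ASPECT=lu, MOD=so, SUR=gu:
underlying: tato-a-m-tp
1. a, o -> 0 / V _: fires at position(s) 5: tatomtp
2. f -> v, k -> g, p -> b, s -> z, t -> d / V _ V: fires at position(s) 3: tadomtp
surface: tadomtp

cell ASPECT=so, MOD=so, SUR=lu:
underlying: tato-ul-so-tp
1. a, o -> 0 / V _: no change
2. f -> v, k -> g, p -> b, s -> z, t -> d / V _ V: fires at position(s) 3: tadoulsotp
surface: tadoulsotp

cell ASPECT=lu, MOD=em, SUR=gu:
underlying: tato-a-m-et
1. a, o -> 0 / V _: fires at position(s) 5: tatomet
2. f -> v, k -> g, p -> b, s -> z, t -> d / V _ V: fires at position(s) 3: tadomet
surface: tadomet

cell ASPECT=so, MOD=so, SUR=gu:
underlying: tato-ul-m-tp
1. a, o -> 0 / V _: no change
2. f -> v, k -> g, p -> b, s -> z, t -> d / V _ V: fires at position(s) 3: tadoulmtp
surface: tadoulmtp


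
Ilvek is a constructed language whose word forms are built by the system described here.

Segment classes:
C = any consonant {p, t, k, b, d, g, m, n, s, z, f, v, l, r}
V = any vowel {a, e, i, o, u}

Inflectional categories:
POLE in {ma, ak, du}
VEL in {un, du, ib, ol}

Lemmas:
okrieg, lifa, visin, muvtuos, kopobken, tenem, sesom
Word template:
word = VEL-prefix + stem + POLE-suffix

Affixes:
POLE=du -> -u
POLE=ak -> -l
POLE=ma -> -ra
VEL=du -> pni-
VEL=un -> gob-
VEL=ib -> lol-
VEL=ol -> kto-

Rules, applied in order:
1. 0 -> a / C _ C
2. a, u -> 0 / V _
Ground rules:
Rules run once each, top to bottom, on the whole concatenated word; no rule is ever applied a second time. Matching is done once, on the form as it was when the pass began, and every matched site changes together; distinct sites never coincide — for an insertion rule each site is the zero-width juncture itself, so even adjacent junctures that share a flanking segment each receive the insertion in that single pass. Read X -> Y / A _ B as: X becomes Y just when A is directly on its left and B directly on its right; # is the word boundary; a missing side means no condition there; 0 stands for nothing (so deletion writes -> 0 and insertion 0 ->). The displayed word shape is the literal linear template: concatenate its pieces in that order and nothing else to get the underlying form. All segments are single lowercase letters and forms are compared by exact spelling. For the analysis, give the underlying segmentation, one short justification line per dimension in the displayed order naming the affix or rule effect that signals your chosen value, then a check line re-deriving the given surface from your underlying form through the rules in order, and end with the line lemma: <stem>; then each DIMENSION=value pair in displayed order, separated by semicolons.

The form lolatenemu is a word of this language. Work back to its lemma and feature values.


underlying: lol-tenem-u
POLE=du - signalled by the affix -u
VEL=ib - signalled by the affix lol-
check: loltenemu -> lolatenemu -> lolatenemu
lemma: tenem; POLE=du; VEL=ib


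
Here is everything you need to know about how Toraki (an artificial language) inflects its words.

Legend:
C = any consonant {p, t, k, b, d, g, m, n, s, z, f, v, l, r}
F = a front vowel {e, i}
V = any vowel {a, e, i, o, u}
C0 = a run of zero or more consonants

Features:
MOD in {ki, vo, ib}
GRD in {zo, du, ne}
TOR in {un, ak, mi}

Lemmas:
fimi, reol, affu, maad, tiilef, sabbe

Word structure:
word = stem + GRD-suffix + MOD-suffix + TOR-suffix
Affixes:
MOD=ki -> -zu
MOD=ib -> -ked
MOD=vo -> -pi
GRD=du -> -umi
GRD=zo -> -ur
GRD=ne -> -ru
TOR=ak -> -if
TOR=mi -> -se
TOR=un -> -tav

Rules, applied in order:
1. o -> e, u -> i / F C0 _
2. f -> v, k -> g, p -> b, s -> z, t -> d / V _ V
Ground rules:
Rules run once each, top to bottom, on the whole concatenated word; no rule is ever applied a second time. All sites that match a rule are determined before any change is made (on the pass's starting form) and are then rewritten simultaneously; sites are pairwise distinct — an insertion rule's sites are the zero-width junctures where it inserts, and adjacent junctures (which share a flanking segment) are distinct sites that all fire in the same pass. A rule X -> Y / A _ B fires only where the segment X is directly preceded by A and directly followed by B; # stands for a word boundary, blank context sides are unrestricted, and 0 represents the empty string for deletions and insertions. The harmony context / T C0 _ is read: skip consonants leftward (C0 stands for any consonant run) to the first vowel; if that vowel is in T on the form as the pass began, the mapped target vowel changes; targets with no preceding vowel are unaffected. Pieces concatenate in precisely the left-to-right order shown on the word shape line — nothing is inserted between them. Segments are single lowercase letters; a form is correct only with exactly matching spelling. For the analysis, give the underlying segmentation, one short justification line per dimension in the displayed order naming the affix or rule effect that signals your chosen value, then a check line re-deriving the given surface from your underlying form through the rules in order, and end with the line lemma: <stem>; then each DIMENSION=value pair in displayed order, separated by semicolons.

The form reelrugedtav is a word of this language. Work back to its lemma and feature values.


underlying: reol-ru-ked-tav
MOD=ib - signalled by the affix -ked
GRD=ne - signalled by the affix -ru
TOR=un - signalled by the affix -tav
check: reolrukedtav -> reelrukedtav -> reelrugedtav
lemma: reol; MOD=ib; GRD=ne; TOR=un


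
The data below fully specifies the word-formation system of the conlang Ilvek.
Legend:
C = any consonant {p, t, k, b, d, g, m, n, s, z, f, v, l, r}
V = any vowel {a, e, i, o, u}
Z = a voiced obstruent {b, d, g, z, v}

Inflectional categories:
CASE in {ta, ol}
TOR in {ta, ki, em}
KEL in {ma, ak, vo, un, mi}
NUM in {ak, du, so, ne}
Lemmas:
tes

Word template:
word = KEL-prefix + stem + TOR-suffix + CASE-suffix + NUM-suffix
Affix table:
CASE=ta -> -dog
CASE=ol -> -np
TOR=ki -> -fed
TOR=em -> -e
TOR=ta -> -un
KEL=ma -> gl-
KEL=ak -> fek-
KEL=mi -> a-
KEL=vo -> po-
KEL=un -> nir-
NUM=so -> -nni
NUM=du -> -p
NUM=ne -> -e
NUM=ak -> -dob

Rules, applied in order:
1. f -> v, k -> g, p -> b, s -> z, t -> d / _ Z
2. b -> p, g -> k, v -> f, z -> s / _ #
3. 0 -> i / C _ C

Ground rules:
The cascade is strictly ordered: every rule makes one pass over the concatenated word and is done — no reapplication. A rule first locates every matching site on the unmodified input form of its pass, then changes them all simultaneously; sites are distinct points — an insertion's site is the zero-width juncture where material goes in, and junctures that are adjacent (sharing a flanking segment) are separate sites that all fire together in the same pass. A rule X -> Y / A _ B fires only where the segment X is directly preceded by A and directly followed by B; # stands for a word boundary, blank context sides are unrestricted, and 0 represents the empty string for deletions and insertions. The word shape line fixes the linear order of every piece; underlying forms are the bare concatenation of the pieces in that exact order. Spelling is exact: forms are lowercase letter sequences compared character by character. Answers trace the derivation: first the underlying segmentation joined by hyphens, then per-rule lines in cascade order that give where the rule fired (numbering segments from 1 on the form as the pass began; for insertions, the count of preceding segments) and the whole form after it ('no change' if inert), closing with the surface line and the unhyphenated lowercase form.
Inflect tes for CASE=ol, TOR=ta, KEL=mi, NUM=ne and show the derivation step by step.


underlying: a-tes-un-np-e
1. f -> v, k -> g, p -> b, s -> z, t -> d / _ Z: no change
2. b -> p, g -> k, v -> f, z -> s / _ #: no change
3. 0 -> i / C _ C: inserts after position(s) 6, 7: atesuninipe
surface: atesuninipe


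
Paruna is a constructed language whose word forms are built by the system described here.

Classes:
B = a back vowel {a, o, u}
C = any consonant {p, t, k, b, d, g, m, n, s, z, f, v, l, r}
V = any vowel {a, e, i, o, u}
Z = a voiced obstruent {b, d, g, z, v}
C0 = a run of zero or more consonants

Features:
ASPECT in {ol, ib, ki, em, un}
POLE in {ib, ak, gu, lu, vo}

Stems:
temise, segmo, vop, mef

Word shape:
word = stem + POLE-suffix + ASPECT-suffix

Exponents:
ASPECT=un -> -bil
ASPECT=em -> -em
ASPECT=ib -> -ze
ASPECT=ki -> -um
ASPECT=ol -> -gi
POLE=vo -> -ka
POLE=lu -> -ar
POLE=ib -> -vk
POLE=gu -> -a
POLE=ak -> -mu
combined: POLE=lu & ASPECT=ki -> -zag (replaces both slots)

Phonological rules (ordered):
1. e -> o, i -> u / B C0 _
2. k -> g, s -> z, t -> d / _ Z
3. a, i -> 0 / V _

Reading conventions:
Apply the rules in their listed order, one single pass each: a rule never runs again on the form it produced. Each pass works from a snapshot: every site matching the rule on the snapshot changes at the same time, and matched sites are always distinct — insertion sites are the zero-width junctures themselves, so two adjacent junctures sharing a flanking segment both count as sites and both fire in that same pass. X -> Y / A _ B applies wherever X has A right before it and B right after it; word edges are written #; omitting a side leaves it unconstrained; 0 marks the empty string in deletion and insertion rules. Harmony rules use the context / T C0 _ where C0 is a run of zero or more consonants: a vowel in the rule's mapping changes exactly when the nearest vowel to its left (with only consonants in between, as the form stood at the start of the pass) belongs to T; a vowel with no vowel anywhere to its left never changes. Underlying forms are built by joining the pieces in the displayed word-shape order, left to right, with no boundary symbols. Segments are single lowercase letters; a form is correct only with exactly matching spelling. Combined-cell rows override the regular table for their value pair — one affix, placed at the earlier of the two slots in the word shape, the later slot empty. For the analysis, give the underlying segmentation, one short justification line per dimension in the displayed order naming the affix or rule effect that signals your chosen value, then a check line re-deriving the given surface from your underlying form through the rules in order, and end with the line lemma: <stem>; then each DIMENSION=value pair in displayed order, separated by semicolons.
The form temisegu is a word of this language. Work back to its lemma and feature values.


underlying: temise-a-gi
ASPECT=ol - signalled by the affix -gi
POLE=gu - signalled by the affix -a
check: temiseagi -> temiseagu -> temiseagu -> temisegu
lemma: temise; ASPECT=ol; POLE=gu


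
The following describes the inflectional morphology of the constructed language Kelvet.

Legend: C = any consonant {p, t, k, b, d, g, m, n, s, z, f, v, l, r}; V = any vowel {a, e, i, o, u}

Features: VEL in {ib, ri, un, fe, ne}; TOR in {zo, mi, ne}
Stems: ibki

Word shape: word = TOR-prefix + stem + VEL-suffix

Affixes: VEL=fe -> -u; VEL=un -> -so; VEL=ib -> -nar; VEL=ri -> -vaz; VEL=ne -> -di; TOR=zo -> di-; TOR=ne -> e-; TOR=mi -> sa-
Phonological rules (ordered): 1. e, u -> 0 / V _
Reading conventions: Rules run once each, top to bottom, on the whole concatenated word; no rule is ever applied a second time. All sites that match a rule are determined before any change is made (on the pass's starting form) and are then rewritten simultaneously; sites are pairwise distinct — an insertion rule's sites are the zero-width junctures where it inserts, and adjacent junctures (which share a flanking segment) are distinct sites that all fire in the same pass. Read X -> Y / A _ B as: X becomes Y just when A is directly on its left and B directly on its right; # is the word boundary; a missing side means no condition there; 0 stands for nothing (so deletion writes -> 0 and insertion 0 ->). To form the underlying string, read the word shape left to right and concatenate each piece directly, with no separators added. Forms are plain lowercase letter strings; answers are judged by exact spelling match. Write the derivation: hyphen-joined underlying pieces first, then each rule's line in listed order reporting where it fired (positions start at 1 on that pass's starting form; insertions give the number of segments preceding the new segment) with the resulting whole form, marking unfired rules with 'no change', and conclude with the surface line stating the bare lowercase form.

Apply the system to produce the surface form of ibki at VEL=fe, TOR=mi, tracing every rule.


underlying: sa-ibki-u
1. e, u -> 0 / V _: fires at position(s) 7: saibki
surface: saibki


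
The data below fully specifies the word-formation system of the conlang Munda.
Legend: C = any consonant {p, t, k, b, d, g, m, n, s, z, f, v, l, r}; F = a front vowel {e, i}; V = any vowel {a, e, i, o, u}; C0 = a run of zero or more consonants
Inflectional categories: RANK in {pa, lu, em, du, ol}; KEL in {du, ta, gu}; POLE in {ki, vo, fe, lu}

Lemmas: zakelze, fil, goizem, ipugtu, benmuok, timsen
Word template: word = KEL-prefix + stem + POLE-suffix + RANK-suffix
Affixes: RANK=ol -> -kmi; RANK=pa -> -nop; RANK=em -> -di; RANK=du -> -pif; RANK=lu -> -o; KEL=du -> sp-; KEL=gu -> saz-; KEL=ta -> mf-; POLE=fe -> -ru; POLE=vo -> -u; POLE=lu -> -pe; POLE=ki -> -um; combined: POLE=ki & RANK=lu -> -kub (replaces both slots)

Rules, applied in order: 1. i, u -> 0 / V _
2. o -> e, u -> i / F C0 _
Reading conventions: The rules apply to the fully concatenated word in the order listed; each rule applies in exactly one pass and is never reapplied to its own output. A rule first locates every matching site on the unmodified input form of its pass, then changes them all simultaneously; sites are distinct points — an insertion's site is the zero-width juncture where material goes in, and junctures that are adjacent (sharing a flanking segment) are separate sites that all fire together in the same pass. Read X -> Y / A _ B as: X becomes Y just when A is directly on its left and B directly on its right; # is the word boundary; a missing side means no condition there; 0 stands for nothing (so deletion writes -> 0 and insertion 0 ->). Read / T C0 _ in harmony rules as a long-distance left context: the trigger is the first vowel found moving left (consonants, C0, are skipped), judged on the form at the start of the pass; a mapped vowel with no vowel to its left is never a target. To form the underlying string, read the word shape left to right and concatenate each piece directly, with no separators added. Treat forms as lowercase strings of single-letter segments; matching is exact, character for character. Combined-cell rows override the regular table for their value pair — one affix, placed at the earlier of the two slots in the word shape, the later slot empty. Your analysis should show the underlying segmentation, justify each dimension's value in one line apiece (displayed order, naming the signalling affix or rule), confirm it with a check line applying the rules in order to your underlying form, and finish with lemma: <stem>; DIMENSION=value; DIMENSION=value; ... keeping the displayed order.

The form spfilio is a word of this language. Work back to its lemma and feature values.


underlying: sp-fil-u-o
RANK=lu - signalled by the affix -o
KEL=du - signalled by the affix sp-
POLE=vo - signalled by the affix -u
check: spfiluo -> spfiluo -> spfilio
lemma: fil; RANK=lu; KEL=du; POLE=vo


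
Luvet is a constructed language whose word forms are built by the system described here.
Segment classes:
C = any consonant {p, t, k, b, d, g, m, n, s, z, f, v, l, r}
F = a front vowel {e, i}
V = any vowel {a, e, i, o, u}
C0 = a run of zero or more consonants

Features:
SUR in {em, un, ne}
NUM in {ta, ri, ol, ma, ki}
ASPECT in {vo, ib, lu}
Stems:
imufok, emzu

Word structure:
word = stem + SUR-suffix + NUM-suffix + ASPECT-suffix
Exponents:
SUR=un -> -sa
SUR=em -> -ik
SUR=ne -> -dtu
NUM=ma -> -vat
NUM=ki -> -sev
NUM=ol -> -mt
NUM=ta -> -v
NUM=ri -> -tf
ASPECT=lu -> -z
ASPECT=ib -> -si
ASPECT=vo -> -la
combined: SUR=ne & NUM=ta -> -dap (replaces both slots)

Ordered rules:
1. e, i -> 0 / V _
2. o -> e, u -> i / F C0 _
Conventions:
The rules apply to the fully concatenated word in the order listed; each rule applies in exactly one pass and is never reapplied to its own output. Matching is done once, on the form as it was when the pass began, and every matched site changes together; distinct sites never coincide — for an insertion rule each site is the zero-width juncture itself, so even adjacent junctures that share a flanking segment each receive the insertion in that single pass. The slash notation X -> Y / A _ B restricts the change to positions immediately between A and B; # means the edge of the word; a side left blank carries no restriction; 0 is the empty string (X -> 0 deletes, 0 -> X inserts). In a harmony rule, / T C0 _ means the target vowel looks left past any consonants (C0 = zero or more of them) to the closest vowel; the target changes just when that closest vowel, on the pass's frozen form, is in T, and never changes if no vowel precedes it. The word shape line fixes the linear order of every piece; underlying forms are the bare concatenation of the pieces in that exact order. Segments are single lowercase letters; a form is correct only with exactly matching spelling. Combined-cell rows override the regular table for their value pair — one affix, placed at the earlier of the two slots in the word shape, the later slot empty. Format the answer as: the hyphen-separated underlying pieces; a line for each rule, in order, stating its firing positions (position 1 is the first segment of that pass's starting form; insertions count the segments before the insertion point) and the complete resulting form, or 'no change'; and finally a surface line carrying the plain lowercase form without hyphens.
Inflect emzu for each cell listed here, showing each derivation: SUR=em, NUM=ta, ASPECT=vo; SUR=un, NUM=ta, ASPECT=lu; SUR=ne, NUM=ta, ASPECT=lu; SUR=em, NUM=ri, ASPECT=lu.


cell SUR=em, NUM=ta, ASPECT=vo:
underlying: emzu-ik-v-la
1. e, i -> 0 / V _: fires at position(s) 5: emzukvla
2. o -> e, u -> i / F C0 _: fires at position(s) 4: emzikvla
surface: emzikvla

cell SUR=un, NUM=ta, ASPECT=lu:
underlying: emzu-sa-v-z
1. e, i -> 0 / V _: no change
2. o -> e, u -> i / F C0 _: fires at position(s) 4: emzisavz
surface: emzisavz

cell SUR=ne, NUM=ta, ASPECT=lu:
underlying: emzu-dap-z
1. e, i -> 0 / V _: no change
2. o -> e, u -> i / F C0 _: fires at position(s) 4: emzidapz
surface: emzidapz

cell SUR=em, NUM=ri, ASPECT=lu:
underlying: emzu-ik-tf-z
1. e, i -> 0 / V _: fires at position(s) 5: emzuktfz
2. o -> e, u -> i / F C0 _: fires at position(s) 4: emziktfz
surface: emziktfz


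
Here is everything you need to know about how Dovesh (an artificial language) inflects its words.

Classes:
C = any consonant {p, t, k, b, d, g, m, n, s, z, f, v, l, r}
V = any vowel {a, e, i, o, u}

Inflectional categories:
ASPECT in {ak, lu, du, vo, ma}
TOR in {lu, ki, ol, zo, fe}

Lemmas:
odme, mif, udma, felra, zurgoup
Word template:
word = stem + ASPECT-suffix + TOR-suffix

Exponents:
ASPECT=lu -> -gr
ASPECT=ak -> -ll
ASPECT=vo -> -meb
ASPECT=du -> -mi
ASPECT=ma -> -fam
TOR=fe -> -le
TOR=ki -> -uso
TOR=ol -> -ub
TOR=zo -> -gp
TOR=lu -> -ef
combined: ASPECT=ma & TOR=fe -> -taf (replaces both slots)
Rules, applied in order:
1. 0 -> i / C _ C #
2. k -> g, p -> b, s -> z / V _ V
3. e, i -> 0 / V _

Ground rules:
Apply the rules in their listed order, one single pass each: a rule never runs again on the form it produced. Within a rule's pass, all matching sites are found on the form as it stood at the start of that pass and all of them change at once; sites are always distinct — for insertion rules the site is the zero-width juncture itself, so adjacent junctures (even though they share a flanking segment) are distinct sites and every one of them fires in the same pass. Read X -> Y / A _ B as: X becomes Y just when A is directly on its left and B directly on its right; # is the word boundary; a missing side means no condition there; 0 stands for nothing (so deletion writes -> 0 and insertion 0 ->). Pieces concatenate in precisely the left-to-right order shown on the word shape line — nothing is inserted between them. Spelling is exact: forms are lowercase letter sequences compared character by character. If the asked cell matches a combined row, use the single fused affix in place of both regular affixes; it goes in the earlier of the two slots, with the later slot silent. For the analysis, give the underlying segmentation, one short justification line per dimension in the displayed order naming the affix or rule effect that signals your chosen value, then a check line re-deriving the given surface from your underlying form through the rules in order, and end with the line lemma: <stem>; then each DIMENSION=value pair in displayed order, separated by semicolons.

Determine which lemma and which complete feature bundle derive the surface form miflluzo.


underlying: mif-ll-uso
ASPECT=ak - signalled by the affix -ll
TOR=ki - signalled by the affix -uso
check: miflluso -> miflluso -> miflluzo -> miflluzo
lemma: mif; ASPECT=ak; TOR=ki


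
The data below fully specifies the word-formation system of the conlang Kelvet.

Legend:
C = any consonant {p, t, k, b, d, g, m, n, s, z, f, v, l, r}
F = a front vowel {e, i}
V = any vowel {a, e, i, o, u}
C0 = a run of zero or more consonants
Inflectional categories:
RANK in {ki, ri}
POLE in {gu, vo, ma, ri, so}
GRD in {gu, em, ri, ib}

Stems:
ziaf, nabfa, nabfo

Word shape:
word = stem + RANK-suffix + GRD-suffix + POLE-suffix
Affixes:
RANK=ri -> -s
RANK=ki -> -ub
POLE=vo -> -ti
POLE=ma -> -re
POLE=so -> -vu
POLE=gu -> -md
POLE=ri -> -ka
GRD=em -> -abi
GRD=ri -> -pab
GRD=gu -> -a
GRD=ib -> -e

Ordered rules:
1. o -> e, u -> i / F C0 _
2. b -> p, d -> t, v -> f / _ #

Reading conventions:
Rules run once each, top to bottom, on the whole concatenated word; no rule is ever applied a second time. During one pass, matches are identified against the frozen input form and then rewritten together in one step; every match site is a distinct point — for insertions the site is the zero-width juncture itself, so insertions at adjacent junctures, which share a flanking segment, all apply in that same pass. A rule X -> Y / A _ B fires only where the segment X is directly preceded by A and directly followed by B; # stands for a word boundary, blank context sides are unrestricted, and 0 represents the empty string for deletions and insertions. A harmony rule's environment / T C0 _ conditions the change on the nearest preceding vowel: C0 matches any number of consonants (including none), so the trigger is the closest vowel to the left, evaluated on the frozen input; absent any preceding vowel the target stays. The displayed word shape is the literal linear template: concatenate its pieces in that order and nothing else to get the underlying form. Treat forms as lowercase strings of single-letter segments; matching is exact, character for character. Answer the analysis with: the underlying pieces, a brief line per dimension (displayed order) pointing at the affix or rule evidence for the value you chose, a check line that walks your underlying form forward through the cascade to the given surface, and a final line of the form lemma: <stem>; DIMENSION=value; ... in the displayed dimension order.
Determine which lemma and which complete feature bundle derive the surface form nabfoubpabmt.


underlying: nabfo-ub-pab-md
RANK=ki - signalled by the affix -ub
POLE=gu - signalled by the affix -md
GRD=ri - signalled by the affix -pab
check: nabfoubpabmd -> nabfoubpabmd -> nabfoubpabmt
lemma: nabfo; RANK=ki; POLE=gu; GRD=ri


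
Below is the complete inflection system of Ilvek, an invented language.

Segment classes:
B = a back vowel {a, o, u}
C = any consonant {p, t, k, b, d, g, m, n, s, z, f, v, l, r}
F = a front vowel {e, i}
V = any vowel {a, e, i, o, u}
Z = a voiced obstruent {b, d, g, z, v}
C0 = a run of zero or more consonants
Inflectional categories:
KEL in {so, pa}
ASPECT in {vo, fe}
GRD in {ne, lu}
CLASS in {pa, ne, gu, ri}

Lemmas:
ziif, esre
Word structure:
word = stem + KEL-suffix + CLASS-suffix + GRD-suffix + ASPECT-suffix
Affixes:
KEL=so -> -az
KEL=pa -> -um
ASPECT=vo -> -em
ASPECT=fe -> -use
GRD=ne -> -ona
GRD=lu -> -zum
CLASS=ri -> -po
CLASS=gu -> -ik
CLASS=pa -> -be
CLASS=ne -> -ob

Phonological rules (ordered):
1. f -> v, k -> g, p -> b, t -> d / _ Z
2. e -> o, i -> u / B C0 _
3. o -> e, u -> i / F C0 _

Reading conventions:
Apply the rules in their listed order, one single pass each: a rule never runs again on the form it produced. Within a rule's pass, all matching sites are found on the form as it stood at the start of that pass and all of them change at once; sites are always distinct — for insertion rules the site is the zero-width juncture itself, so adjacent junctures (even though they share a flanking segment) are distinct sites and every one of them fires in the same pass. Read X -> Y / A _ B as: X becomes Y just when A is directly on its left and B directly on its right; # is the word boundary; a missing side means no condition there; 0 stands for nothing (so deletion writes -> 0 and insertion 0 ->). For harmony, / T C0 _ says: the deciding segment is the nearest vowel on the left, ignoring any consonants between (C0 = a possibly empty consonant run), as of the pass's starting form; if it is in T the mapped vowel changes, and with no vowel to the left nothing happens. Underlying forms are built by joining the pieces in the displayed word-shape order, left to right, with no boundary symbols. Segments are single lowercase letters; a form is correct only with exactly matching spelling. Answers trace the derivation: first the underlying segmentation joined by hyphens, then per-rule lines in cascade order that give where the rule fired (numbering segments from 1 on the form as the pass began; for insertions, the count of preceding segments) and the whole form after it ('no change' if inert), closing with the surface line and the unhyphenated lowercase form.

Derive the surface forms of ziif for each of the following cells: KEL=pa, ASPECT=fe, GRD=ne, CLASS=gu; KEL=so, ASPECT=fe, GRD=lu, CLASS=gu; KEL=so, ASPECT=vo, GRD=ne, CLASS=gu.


cell KEL=pa, ASPECT=fe, GRD=ne, CLASS=gu:
underlying: ziif-um-ik-ona-use
1. f -> v, k -> g, p -> b, t -> d / _ Z: no change
2. e -> o, i -> u / B C0 _: fires at position(s) 7, 14: ziifumukonauso
3. o -> e, u -> i / F C0 _: fires at position(s) 5: ziifimukonauso
surface: ziifimukonauso

cell KEL=so, ASPECT=fe, GRD=lu, CLASS=gu:
underlying: ziif-az-ik-zum-use
1. f -> v, k -> g, p -> b, t -> d / _ Z: fires at position(s) 8: ziifazigzumuse
2. e -> o, i -> u / B C0 _: fires at position(s) 7, 14: ziifazugzumuso
3. o -> e, u -> i / F C0 _: no change
surface: ziifazugzumuso

cell KEL=so, ASPECT=vo, GRD=ne, CLASS=gu:
underlying: ziif-az-ik-ona-em
1. f -> v, k -> g, p -> b, t -> d / _ Z: no change
2. e -> o, i -> u / B C0 _: fires at position(s) 7, 12: ziifazukonaom
3. o -> e, u -> i / F C0 _: no change
surface: ziifazukonaom
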